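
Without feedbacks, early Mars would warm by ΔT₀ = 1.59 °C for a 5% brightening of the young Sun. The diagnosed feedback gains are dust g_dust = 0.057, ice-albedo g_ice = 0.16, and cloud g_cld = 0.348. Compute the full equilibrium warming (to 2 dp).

3.66 °C

Total gain g = 0.057 + 0.16 + 0.348 = 0.565.
Amplification A = 1/(1 − 0.565) = 2.299.
ΔT = 1.59 × 2.299 = 3.66 °C.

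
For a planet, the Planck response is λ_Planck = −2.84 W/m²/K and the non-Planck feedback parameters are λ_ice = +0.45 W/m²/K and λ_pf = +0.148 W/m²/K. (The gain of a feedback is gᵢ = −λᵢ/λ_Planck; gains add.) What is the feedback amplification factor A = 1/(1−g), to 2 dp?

Convert to gains: g_ice = 0.45/2.84 = 0.1585; g_pf = 0.148/2.84 = 0.05211.
Total gain g = 0.21061.
A = 1/(1 − 0.21061) = 1.27.

1.27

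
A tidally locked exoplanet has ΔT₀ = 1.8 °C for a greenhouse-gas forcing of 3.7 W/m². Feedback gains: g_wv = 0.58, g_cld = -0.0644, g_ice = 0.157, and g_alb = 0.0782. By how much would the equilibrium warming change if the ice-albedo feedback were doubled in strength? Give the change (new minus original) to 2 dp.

Original: g = 0.7508, ΔT = 1.8/(1−0.7508) = 7.2231 °C.
With doubled ice-albedo: g' = 0.9078, ΔT' = 1.8/(1−0.9078) = 19.5228 °C.
Change = 19.5228 − 7.2231 = 12.30 °C.

12.30 °C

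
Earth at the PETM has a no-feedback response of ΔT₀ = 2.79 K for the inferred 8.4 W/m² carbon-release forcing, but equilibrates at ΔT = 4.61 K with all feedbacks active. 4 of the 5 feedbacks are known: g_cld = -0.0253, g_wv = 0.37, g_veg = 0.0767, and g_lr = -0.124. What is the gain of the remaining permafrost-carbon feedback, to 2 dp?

0.10

Amplification A = ΔT/ΔT₀ = 4.61/2.79 = 1.652.
Total gain g = 1 − 1/A = 1 − 1/1.652 = 0.3947.
Known gains sum to -0.0253 + 0.37 + 0.0767 − 0.124 = 0.2974.
g_pf = 0.3947 − 0.2974 = 0.10.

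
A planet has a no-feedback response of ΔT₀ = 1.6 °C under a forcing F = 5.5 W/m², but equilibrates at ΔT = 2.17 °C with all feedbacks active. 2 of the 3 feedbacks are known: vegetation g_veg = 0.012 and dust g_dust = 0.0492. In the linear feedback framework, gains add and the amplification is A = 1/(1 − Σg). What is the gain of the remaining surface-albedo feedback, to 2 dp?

Amplification A = ΔT/ΔT₀ = 2.17/1.6 = 1.356.
Total gain g = 1 − 1/A = 1 − 1/1.356 = 0.2625.
Known gains sum to 0.012 + 0.0492 = 0.0612.
g_alb = 0.2625 − 0.0612 = 0.20.

0.20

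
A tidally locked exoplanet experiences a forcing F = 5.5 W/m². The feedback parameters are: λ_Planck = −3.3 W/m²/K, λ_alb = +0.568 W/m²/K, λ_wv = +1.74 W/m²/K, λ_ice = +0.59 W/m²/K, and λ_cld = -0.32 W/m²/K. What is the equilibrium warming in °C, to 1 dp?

7.6 °C

Net feedback parameter λ = (−3.3) + (+0.568) + (+1.74) + (+0.59) + (-0.32) = -0.722 W/m²/K.
ΔT = −F/λ = −5.5/(-0.722) = 7.6 °C.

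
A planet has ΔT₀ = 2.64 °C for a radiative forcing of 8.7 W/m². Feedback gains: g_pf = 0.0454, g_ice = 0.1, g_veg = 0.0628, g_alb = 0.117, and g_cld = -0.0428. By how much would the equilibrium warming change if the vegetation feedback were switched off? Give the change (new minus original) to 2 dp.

-0.30 °C

Original: g = 0.2824, ΔT = 2.64/(1−0.2824) = 3.6789 °C.
Without vegetation: g' = 0.2196, ΔT' = 2.64/(1−0.2196) = 3.3829 °C.
Change = 3.3829 − 3.6789 = -0.30 °C.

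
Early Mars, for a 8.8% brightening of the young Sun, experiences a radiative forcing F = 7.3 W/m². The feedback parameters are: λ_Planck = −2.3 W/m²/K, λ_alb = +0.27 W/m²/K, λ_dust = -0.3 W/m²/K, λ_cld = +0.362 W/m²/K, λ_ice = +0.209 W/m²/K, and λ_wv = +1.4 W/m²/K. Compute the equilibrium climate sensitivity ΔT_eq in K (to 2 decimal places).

20.33 K

Net feedback parameter λ = (−2.3) + (+0.27) + (-0.3) + (+0.362) + (+0.209) + (+1.4) = -0.359 W/m²/K.
ΔT = −F/λ = −7.3/(-0.359) = 20.33 K.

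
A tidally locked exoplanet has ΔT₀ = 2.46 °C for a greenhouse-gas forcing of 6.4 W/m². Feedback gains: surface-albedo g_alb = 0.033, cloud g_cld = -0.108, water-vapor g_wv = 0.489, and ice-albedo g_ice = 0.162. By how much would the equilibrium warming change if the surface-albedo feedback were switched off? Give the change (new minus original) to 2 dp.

-0.42 °C

Original: g = 0.576, ΔT = 2.46/(1−0.576) = 5.8019 °C.
Without surface-albedo: g' = 0.543, ΔT' = 2.46/(1−0.543) = 5.3829 °C.
Change = 5.3829 − 5.8019 = -0.42 °C.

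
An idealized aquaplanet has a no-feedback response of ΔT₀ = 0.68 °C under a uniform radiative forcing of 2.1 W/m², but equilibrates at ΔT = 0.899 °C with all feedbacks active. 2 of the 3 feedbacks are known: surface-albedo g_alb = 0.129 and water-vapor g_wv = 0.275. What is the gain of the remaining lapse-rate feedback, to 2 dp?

Amplification A = ΔT/ΔT₀ = 0.899/0.68 = 1.322.
Total gain g = 1 − 1/A = 1 − 1/1.322 = 0.2436.
Known gains sum to 0.129 + 0.275 = 0.404.
g_lr = 0.2436 − 0.404 = -0.16.

-0.16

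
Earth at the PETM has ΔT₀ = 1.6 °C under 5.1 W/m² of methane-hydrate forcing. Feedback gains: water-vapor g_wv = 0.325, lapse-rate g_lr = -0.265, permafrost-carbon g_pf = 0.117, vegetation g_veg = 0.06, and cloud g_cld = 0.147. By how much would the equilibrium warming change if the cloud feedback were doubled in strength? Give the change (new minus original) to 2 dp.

Original: g = 0.384, ΔT = 1.6/(1−0.384) = 2.5974 °C.
With doubled cloud: g' = 0.531, ΔT' = 1.6/(1−0.531) = 3.4115 °C.
Change = 3.4115 − 2.5974 = 0.81 °C.

0.81 °C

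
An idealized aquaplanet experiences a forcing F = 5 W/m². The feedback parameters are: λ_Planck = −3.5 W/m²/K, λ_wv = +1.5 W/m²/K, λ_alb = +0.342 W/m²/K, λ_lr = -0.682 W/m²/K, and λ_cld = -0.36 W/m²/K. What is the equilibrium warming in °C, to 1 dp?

Net feedback parameter λ = (−3.5) + (+1.5) + (+0.342) + (-0.682) + (-0.36) = -2.7 W/m²/K.
ΔT = −F/λ = −5/(-2.7) = 1.9 °C.

1.9 °C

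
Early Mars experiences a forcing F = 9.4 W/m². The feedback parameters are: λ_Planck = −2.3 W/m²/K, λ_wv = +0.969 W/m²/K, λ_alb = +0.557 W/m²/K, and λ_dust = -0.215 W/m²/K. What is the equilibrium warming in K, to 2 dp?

9.50 K

Net feedback parameter λ = (−2.3) + (+0.969) + (+0.557) + (-0.215) = -0.989 W/m²/K.
ΔT = −F/λ = −9.4/(-0.989) = 9.50 K.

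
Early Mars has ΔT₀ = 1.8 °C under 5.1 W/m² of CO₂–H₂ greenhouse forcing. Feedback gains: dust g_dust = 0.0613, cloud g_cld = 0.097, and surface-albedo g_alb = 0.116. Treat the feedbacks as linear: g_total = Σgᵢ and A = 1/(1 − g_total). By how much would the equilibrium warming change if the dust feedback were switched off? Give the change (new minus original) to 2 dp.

Original: g = 0.2743, ΔT = 1.8/(1−0.2743) = 2.4804 °C.
Without dust: g' = 0.213, ΔT' = 1.8/(1−0.213) = 2.2872 °C.
Change = 2.2872 − 2.4804 = -0.19 °C.

-0.19 °C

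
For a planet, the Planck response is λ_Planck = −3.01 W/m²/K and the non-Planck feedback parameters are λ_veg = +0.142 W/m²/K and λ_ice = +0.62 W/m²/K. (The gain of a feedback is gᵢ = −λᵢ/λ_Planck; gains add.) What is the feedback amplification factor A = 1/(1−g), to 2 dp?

1.34

Convert to gains: g_veg = 0.142/3.01 = 0.04718; g_ice = 0.62/3.01 = 0.206.
Total gain g = 0.25318.
A = 1/(1 − 0.25318) = 1.34.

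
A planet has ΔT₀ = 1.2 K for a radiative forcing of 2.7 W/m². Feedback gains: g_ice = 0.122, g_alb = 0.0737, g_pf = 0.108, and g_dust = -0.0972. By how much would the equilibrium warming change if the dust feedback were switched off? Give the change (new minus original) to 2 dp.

Original: g = 0.2065, ΔT = 1.2/(1−0.2065) = 1.5123 K.
Without dust: g' = 0.3037, ΔT' = 1.2/(1−0.3037) = 1.7234 K.
Change = 1.7234 − 1.5123 = 0.21 K.

0.21 K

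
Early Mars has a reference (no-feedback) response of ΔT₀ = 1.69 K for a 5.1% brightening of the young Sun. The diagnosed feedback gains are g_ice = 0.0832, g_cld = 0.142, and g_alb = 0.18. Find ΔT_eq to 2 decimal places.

2.84 K

Total gain g = 0.0832 + 0.142 + 0.18 = 0.4052.
Amplification A = 1/(1 − 0.4052) = 1.681.
ΔT = 1.69 × 1.681 = 2.84 K.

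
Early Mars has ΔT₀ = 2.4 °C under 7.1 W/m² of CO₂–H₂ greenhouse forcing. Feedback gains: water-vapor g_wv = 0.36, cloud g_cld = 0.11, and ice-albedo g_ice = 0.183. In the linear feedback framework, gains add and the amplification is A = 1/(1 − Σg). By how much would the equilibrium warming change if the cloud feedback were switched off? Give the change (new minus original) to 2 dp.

Original: g = 0.653, ΔT = 2.4/(1−0.653) = 6.9164 °C.
Without cloud: g' = 0.543, ΔT' = 2.4/(1−0.543) = 5.2516 °C.
Change = 5.2516 − 6.9164 = -1.66 °C.

-1.66 °C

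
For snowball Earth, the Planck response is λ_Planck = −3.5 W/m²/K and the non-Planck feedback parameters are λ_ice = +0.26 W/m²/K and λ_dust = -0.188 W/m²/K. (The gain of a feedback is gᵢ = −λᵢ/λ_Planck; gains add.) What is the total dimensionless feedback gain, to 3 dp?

Convert to gains: g_ice = 0.26/3.5 = 0.07429; g_dust = -0.188/3.5 = -0.05371.
Total gain g = 0.02058.

0.021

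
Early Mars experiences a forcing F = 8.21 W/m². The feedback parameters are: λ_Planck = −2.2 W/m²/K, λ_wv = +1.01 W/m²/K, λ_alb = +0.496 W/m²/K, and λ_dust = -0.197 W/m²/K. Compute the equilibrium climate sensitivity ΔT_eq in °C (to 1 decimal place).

Net feedback parameter λ = (−2.2) + (+1.01) + (+0.496) + (-0.197) = -0.891 W/m²/K.
ΔT = −F/λ = −8.21/(-0.891) = 9.2 °C.

9.2 °C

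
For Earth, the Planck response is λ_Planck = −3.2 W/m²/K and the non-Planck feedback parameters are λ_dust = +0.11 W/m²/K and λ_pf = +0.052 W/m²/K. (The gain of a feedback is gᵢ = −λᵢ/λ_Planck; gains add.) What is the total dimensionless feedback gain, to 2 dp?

Convert to gains: g_dust = 0.11/3.2 = 0.03437; g_pf = 0.052/3.2 = 0.01625.
Total gain g = 0.05062.

0.05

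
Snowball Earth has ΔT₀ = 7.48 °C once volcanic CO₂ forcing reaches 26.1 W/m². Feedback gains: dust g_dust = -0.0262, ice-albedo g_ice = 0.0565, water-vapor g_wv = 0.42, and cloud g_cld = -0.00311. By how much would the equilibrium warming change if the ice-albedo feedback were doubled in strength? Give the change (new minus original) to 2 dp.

1.54 °C

Original: g = 0.44719, ΔT = 7.48/(1−0.44719) = 13.5309 °C.
With doubled ice-albedo: g' = 0.50369, ΔT' = 7.48/(1−0.50369) = 15.0712 °C.
Change = 15.0712 − 13.5309 = 1.54 °C.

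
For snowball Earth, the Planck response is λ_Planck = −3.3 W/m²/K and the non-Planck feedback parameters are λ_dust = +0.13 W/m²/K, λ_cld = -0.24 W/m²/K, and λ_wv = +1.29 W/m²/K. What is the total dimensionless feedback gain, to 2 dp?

0.36

Convert to gains: g_dust = 0.13/3.3 = 0.03939; g_cld = -0.24/3.3 = -0.07273; g_wv = 1.29/3.3 = 0.3909.
Total gain g = 0.35756.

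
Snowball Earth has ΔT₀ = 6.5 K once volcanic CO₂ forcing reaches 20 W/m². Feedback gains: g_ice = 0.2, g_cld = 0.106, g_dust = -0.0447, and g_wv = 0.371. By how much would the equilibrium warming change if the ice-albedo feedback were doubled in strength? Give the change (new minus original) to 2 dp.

21.08 K

Original: g = 0.6323, ΔT = 6.5/(1−0.6323) = 17.6775 K.
With doubled ice-albedo: g' = 0.8323, ΔT' = 6.5/(1−0.8323) = 38.7597 K.
Change = 38.7597 − 17.6775 = 21.08 K.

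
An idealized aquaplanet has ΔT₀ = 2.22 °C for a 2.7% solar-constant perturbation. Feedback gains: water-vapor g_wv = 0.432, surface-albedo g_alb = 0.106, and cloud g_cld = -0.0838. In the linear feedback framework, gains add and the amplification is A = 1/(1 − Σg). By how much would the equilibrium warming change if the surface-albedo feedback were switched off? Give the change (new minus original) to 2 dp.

-0.66 °C

Original: g = 0.4542, ΔT = 2.22/(1−0.4542) = 4.0674 °C.
Without surface-albedo: g' = 0.3482, ΔT' = 2.22/(1−0.3482) = 3.4060 °C.
Change = 3.4060 − 4.0674 = -0.66 °C.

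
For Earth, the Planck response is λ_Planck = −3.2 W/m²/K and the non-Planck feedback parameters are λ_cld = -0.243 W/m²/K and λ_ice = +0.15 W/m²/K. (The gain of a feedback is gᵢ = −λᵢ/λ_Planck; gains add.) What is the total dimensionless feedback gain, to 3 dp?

-0.029

Convert to gains: g_cld = -0.243/3.2 = -0.07594; g_ice = 0.15/3.2 = 0.04687.
Total gain g = -0.02907.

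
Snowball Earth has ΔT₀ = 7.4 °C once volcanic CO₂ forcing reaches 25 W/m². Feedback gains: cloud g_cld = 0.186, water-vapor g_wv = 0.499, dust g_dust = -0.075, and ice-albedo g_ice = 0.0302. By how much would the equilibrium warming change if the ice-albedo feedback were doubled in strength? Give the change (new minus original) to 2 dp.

1.88 °C

Original: g = 0.6402, ΔT = 7.4/(1−0.6402) = 20.5670 °C.
With doubled ice-albedo: g' = 0.6704, ΔT' = 7.4/(1−0.6704) = 22.4515 °C.
Change = 22.4515 − 20.5670 = 1.88 °C.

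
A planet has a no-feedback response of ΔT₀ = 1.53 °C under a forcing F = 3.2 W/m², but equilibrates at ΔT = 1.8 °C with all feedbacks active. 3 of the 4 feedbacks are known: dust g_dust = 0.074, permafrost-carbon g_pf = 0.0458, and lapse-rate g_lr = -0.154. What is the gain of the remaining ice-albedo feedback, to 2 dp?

Amplification A = ΔT/ΔT₀ = 1.8/1.53 = 1.176.
Total gain g = 1 − 1/A = 1 − 1/1.176 = 0.1497.
Known gains sum to 0.074 + 0.0458 − 0.154 = -0.0342.
g_ice = 0.1497 + 0.0342 = 0.18.

0.18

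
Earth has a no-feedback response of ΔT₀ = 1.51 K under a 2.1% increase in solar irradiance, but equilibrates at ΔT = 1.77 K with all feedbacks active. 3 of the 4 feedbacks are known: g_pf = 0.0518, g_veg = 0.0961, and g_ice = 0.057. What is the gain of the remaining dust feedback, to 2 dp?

Amplification A = ΔT/ΔT₀ = 1.77/1.51 = 1.172.
Total gain g = 1 − 1/A = 1 − 1/1.172 = 0.1468.
Known gains sum to 0.0518 + 0.0961 + 0.057 = 0.2049.
g_dust = 0.1468 − 0.2049 = -0.06.

-0.06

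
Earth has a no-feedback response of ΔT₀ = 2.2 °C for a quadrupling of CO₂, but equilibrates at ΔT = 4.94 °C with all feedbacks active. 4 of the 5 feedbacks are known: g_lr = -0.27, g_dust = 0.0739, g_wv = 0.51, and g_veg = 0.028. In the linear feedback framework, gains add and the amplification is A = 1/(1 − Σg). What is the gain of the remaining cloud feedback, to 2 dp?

0.21

Amplification A = ΔT/ΔT₀ = 4.94/2.2 = 2.245.
Total gain g = 1 − 1/A = 1 − 1/2.245 = 0.5546.
Known gains sum to -0.27 + 0.0739 + 0.51 + 0.028 = 0.3419.
g_cld = 0.5546 − 0.3419 = 0.21.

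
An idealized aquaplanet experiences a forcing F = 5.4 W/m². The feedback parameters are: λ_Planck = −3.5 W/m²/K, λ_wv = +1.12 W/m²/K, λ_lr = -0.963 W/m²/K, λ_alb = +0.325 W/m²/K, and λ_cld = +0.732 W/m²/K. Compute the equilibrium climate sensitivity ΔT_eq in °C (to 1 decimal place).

2.4 °C

Net feedback parameter λ = (−3.5) + (+1.12) + (-0.963) + (+0.325) + (+0.732) = -2.286 W/m²/K.
ΔT = −F/λ = −5.4/(-2.286) = 2.4 °C.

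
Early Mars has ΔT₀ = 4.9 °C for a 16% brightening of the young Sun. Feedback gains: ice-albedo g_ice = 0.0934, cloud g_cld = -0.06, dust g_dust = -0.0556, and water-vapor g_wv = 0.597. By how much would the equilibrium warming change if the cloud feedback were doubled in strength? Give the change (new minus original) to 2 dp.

-1.43 °C

Original: g = 0.5748, ΔT = 4.9/(1−0.5748) = 11.5240 °C.
With doubled cloud: g' = 0.5148, ΔT' = 4.9/(1−0.5148) = 10.0989 °C.
Change = 10.0989 − 11.5240 = -1.43 °C.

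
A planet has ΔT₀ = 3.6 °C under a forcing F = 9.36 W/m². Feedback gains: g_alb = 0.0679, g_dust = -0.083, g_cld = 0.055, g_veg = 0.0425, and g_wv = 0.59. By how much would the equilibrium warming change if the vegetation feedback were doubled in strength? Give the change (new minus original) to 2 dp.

1.64 °C

Original: g = 0.6724, ΔT = 3.6/(1−0.6724) = 10.9890 °C.
With doubled vegetation: g' = 0.7149, ΔT' = 3.6/(1−0.7149) = 12.6271 °C.
Change = 12.6271 − 10.9890 = 1.64 °C.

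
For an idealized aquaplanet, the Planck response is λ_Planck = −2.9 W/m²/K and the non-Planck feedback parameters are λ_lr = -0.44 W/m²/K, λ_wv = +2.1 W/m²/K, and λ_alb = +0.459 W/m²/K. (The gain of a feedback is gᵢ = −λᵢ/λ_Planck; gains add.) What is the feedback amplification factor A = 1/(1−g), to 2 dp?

3.71

Convert to gains: g_lr = -0.44/2.9 = -0.1517; g_wv = 2.1/2.9 = 0.7241; g_alb = 0.459/2.9 = 0.1583.
Total gain g = 0.7307.
A = 1/(1 − 0.7307) = 3.71.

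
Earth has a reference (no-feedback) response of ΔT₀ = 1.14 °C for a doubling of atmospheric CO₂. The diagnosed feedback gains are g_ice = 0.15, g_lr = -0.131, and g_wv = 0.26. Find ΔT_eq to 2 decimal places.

1.58 °C

Total gain g = 0.15 − 0.131 + 0.26 = 0.279.
Amplification A = 1/(1 − 0.279) = 1.387.
ΔT = 1.14 × 1.387 = 1.58 °C.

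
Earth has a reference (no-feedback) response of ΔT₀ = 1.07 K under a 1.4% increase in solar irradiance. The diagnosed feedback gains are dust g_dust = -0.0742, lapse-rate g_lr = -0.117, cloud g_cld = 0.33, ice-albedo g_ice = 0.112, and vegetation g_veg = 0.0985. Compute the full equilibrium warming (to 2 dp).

Total gain g = -0.0742 − 0.117 + 0.33 + 0.112 + 0.0985 = 0.3493.
Amplification A = 1/(1 − 0.3493) = 1.537.
ΔT = 1.07 × 1.537 = 1.64 K.

1.64 K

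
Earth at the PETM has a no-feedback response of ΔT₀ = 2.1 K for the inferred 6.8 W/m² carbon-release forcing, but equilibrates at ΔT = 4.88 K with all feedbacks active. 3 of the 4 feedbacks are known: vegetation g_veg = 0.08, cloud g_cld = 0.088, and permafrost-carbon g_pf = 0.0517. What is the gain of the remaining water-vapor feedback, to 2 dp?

0.35

Amplification A = ΔT/ΔT₀ = 4.88/2.1 = 2.324.
Total gain g = 1 − 1/A = 1 − 1/2.324 = 0.5697.
Known gains sum to 0.08 + 0.088 + 0.0517 = 0.2197.
g_wv = 0.5697 − 0.2197 = 0.35.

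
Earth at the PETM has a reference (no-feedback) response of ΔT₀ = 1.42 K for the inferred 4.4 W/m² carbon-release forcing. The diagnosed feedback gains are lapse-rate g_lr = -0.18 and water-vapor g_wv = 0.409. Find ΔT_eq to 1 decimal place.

Total gain g = -0.18 + 0.409 = 0.229.
Amplification A = 1/(1 − 0.229) = 1.297.
ΔT = 1.42 × 1.297 = 1.8 K.

1.8 K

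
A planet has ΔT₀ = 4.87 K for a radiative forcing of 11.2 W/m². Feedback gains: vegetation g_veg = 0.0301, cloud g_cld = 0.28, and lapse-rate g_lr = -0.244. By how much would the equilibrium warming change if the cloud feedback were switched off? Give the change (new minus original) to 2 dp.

Original: g = 0.0661, ΔT = 4.87/(1−0.0661) = 5.2147 K.
Without cloud: g' = -0.2139, ΔT' = 4.87/(1+0.2139) = 4.0119 K.
Change = 4.0119 − 5.2147 = -1.20 K.

-1.20 K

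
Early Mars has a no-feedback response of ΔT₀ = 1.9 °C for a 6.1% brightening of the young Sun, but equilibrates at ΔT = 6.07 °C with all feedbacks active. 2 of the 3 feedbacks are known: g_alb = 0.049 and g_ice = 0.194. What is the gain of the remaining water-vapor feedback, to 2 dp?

Amplification A = ΔT/ΔT₀ = 6.07/1.9 = 3.195.
Total gain g = 1 − 1/A = 1 − 1/3.195 = 0.687.
Known gains sum to 0.049 + 0.194 = 0.243.
g_wv = 0.687 − 0.243 = 0.44.

0.44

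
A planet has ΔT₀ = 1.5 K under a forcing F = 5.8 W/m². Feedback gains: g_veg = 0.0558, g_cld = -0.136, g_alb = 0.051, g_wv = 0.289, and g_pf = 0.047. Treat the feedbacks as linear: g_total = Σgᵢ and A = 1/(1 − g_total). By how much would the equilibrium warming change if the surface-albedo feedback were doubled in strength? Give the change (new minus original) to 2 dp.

0.17 K

Original: g = 0.3068, ΔT = 1.5/(1−0.3068) = 2.1639 K.
With doubled surface-albedo: g' = 0.3578, ΔT' = 1.5/(1−0.3578) = 2.3357 K.
Change = 2.3357 − 2.1639 = 0.17 K.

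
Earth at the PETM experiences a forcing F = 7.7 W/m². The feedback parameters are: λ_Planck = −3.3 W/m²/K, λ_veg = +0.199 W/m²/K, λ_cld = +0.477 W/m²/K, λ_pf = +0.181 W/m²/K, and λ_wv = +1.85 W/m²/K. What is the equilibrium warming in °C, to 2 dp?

Net feedback parameter λ = (−3.3) + (+0.199) + (+0.477) + (+0.181) + (+1.85) = -0.593 W/m²/K.
ΔT = −F/λ = −7.7/(-0.593) = 12.98 °C.

12.98 °C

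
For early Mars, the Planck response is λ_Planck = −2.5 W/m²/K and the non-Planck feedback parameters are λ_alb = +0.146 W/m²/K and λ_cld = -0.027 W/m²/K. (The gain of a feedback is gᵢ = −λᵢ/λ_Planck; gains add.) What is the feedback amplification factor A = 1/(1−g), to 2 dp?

Convert to gains: g_alb = 0.146/2.5 = 0.0584; g_cld = -0.027/2.5 = -0.0108.
Total gain g = 0.0476.
A = 1/(1 − 0.0476) = 1.05.

1.05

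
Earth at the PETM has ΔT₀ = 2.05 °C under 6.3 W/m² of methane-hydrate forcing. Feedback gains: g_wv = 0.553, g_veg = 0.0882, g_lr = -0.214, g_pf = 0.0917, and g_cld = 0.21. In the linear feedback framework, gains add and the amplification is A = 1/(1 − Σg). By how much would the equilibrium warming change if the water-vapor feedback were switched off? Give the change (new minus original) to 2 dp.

Original: g = 0.7289, ΔT = 2.05/(1−0.7289) = 7.5618 °C.
Without water-vapor: g' = 0.1759, ΔT' = 2.05/(1−0.1759) = 2.4876 °C.
Change = 2.4876 − 7.5618 = -5.07 °C.

-5.07 °C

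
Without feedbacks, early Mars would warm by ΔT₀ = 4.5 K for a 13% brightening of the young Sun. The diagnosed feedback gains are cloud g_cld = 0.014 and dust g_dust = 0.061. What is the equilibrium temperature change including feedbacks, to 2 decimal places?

Total gain g = 0.014 + 0.061 = 0.075.
Amplification A = 1/(1 − 0.075) = 1.081.
ΔT = 4.5 × 1.081 = 4.86 K.

4.86 K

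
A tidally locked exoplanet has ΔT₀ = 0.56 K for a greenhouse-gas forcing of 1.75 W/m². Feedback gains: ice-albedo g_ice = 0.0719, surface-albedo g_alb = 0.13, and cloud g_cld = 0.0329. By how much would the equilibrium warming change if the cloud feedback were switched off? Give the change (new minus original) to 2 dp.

-0.03 K

Original: g = 0.2348, ΔT = 0.56/(1−0.2348) = 0.7318 K.
Without cloud: g' = 0.2019, ΔT' = 0.56/(1−0.2019) = 0.7017 K.
Change = 0.7017 − 0.7318 = -0.03 K.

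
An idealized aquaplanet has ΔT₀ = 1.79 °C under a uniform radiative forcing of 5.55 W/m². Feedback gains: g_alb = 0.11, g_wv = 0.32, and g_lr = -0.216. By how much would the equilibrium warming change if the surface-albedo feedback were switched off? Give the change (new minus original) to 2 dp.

-0.28 °C

Original: g = 0.214, ΔT = 1.79/(1−0.214) = 2.2774 °C.
Without surface-albedo: g' = 0.104, ΔT' = 1.79/(1−0.104) = 1.9978 °C.
Change = 1.9978 − 2.2774 = -0.28 °C.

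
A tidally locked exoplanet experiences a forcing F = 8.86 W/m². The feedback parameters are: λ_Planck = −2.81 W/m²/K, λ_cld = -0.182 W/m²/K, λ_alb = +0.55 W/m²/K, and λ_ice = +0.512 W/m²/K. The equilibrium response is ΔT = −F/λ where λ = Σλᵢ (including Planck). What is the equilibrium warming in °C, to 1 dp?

4.6 °C

Net feedback parameter λ = (−2.81) + (-0.182) + (+0.55) + (+0.512) = -1.93 W/m²/K.
ΔT = −F/λ = −8.86/(-1.93) = 4.6 °C.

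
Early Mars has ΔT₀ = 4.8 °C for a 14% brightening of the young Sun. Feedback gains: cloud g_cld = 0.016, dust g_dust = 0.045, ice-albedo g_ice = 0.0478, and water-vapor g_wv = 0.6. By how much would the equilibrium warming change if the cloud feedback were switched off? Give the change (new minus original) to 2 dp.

-0.86 °C

Original: g = 0.7088, ΔT = 4.8/(1−0.7088) = 16.4835 °C.
Without cloud: g' = 0.6928, ΔT' = 4.8/(1−0.6928) = 15.6250 °C.
Change = 15.6250 − 16.4835 = -0.86 °C.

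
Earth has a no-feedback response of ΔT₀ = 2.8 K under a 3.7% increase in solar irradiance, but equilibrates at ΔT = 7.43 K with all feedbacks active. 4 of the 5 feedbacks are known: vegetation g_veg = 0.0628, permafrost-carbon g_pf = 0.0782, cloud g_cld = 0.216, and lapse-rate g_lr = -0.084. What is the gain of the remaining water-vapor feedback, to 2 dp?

Amplification A = ΔT/ΔT₀ = 7.43/2.8 = 2.654.
Total gain g = 1 − 1/A = 1 − 1/2.654 = 0.6232.
Known gains sum to 0.0628 + 0.0782 + 0.216 − 0.084 = 0.273.
g_wv = 0.6232 − 0.273 = 0.35.

0.35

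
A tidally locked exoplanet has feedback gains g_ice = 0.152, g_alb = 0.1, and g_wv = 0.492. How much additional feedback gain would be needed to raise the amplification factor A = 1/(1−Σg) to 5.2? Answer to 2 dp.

0.06

Current total gain = 0.744.
Target gain for A = 5.2: g* = 1 − 1/5.2 = 0.8077.
Additional gain needed = 0.8077 − 0.744 = 0.06.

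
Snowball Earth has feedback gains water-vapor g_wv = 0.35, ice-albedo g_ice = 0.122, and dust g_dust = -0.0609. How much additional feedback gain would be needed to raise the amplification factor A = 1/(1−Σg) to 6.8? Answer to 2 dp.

0.44

Current total gain = 0.4111.
Target gain for A = 6.8: g* = 1 − 1/6.8 = 0.8529.
Additional gain needed = 0.8529 − 0.4111 = 0.44.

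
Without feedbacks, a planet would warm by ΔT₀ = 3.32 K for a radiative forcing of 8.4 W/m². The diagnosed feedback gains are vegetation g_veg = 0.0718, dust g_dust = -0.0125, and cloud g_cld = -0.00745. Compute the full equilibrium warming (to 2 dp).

3.50 K

Total gain g = 0.0718 − 0.0125 − 0.00745 = 0.05185.
Amplification A = 1/(1 − 0.05185) = 1.055.
ΔT = 3.32 × 1.055 = 3.50 K.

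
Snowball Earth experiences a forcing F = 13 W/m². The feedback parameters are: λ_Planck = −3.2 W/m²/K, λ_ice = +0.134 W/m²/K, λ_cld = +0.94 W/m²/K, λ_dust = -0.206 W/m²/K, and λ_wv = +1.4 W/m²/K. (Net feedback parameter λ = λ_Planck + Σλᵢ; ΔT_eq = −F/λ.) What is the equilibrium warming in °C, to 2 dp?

13.95 °C

Net feedback parameter λ = (−3.2) + (+0.134) + (+0.94) + (-0.206) + (+1.4) = -0.932 W/m²/K.
ΔT = −F/λ = −13/(-0.932) = 13.95 °C.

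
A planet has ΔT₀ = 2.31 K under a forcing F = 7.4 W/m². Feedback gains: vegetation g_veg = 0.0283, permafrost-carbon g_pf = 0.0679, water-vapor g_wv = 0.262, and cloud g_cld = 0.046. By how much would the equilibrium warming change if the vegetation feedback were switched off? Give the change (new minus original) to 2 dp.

-0.18 K

Original: g = 0.4042, ΔT = 2.31/(1−0.4042) = 3.8771 K.
Without vegetation: g' = 0.3759, ΔT' = 2.31/(1−0.3759) = 3.7013 K.
Change = 3.7013 − 3.8771 = -0.18 K.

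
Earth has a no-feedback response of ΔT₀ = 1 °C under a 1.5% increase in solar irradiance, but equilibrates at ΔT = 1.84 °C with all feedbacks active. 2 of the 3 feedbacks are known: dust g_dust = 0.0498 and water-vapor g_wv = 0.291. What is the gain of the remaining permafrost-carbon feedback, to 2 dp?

0.12

Amplification A = ΔT/ΔT₀ = 1.84/1 = 1.84.
Total gain g = 1 − 1/A = 1 − 1/1.84 = 0.4565.
Known gains sum to 0.0498 + 0.291 = 0.3408.
g_pf = 0.4565 − 0.3408 = 0.12.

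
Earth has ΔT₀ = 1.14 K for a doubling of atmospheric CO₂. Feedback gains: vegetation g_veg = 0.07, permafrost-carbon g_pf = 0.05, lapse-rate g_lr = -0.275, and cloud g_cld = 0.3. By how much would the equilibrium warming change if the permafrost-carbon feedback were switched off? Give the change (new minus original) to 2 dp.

Original: g = 0.145, ΔT = 1.14/(1−0.145) = 1.3333 K.
Without permafrost-carbon: g' = 0.095, ΔT' = 1.14/(1−0.095) = 1.2597 K.
Change = 1.2597 − 1.3333 = -0.07 K.

-0.07 K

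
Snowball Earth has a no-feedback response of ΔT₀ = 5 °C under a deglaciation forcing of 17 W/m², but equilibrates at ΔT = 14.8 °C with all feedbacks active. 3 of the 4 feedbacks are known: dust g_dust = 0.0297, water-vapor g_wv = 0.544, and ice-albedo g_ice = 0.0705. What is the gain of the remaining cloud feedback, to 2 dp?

Amplification A = ΔT/ΔT₀ = 14.8/5 = 2.96.
Total gain g = 1 − 1/A = 1 − 1/2.96 = 0.6622.
Known gains sum to 0.0297 + 0.544 + 0.0705 = 0.6442.
g_cld = 0.6622 − 0.6442 = 0.02.

0.02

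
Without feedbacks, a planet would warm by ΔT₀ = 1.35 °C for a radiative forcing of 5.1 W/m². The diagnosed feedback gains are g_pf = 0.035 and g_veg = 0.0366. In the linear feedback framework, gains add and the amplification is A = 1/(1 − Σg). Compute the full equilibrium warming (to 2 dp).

1.45 °C

Total gain g = 0.035 + 0.0366 = 0.0716.
Amplification A = 1/(1 − 0.0716) = 1.077.
ΔT = 1.35 × 1.077 = 1.45 °C.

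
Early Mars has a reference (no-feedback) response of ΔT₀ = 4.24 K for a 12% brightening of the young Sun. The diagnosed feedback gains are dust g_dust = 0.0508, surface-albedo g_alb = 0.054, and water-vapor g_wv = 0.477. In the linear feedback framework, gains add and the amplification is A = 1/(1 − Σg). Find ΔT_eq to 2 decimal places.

Total gain g = 0.0508 + 0.054 + 0.477 = 0.5818.
Amplification A = 1/(1 − 0.5818) = 2.391.
ΔT = 4.24 × 2.391 = 10.14 K.

10.14 K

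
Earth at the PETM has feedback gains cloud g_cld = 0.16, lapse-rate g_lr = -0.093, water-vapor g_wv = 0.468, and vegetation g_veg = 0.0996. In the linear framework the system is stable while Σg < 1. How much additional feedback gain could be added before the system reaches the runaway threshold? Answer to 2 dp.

Current total gain = 0.16 − 0.093 + 0.468 + 0.0996 = 0.6346.
Margin to runaway = 1 − 0.6346 = 0.37.

0.37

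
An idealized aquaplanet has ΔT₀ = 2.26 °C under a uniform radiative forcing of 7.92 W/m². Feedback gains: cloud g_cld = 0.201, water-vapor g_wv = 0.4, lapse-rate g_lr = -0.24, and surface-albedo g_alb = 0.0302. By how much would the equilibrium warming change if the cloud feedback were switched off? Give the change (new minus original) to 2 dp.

Original: g = 0.3912, ΔT = 2.26/(1−0.3912) = 3.7122 °C.
Without cloud: g' = 0.1902, ΔT' = 2.26/(1−0.1902) = 2.7908 °C.
Change = 2.7908 − 3.7122 = -0.92 °C.

-0.92 °C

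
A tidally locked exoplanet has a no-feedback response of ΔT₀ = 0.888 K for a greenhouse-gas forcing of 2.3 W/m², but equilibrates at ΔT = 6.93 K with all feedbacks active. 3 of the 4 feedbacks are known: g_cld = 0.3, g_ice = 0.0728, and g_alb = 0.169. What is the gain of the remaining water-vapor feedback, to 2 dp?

0.33

Amplification A = ΔT/ΔT₀ = 6.93/0.888 = 7.804.
Total gain g = 1 − 1/A = 1 − 1/7.804 = 0.8719.
Known gains sum to 0.3 + 0.0728 + 0.169 = 0.5418.
g_wv = 0.8719 − 0.5418 = 0.33.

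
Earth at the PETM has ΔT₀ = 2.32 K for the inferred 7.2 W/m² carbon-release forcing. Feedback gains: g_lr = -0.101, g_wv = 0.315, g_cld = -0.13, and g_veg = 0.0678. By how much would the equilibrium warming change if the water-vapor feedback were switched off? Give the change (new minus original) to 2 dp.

-0.74 K

Original: g = 0.1518, ΔT = 2.32/(1−0.1518) = 2.7352 K.
Without water-vapor: g' = -0.1632, ΔT' = 2.32/(1+0.1632) = 1.9945 K.
Change = 1.9945 − 2.7352 = -0.74 K.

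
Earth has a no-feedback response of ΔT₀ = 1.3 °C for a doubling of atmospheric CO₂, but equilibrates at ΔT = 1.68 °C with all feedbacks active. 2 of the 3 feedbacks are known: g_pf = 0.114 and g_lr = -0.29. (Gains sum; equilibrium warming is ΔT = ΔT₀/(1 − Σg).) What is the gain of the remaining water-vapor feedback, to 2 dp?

Amplification A = ΔT/ΔT₀ = 1.68/1.3 = 1.292.
Total gain g = 1 − 1/A = 1 − 1/1.292 = 0.226.
Known gains sum to 0.114 − 0.29 = -0.176.
g_wv = 0.226 + 0.176 = 0.40.

0.40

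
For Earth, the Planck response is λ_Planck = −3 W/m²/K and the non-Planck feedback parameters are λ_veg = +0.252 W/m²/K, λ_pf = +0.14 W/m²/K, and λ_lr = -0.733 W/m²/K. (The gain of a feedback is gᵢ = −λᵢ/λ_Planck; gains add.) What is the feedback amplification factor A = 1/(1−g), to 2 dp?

Convert to gains: g_veg = 0.252/3 = 0.084; g_pf = 0.14/3 = 0.04667; g_lr = -0.733/3 = -0.2443.
Total gain g = -0.11363.
A = 1/(1 + 0.11363) = 0.90.

0.90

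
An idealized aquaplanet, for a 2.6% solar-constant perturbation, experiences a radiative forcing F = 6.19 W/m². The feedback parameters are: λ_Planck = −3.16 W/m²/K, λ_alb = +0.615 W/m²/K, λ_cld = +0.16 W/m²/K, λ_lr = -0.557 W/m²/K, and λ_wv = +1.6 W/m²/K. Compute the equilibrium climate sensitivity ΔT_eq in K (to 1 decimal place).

4.6 K

Net feedback parameter λ = (−3.16) + (+0.615) + (+0.16) + (-0.557) + (+1.6) = -1.342 W/m²/K.
ΔT = −F/λ = −6.19/(-1.342) = 4.6 K.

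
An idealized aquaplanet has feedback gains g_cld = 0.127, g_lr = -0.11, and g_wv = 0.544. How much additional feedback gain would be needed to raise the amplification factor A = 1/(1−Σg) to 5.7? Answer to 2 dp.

Current total gain = 0.561.
Target gain for A = 5.7: g* = 1 − 1/5.7 = 0.8246.
Additional gain needed = 0.8246 − 0.561 = 0.26.

0.26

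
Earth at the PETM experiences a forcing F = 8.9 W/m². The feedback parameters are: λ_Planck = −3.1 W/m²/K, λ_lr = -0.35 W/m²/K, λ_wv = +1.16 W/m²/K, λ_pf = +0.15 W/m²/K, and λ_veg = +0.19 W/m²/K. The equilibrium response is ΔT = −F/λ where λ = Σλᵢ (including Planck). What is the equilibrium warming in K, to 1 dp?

Net feedback parameter λ = (−3.1) + (-0.35) + (+1.16) + (+0.15) + (+0.19) = -1.95 W/m²/K.
ΔT = −F/λ = −8.9/(-1.95) = 4.6 K.

4.6 K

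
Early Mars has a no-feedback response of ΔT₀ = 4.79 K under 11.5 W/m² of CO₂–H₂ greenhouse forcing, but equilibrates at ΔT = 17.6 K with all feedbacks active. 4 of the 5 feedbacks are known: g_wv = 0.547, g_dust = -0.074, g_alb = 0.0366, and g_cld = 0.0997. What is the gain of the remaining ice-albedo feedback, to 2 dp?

Amplification A = ΔT/ΔT₀ = 17.6/4.79 = 3.674.
Total gain g = 1 − 1/A = 1 − 1/3.674 = 0.7278.
Known gains sum to 0.547 − 0.074 + 0.0366 + 0.0997 = 0.6093.
g_ice = 0.7278 − 0.6093 = 0.12.

0.12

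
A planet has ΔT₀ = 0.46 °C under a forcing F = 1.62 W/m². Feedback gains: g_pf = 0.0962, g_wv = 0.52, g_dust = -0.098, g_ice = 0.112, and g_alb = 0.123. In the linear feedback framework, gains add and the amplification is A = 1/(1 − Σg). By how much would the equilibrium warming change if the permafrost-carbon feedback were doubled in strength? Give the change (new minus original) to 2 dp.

Original: g = 0.7532, ΔT = 0.46/(1−0.7532) = 1.8639 °C.
With doubled permafrost-carbon: g' = 0.8494, ΔT' = 0.46/(1−0.8494) = 3.0544 °C.
Change = 3.0544 − 1.8639 = 1.19 °C.

1.19 °C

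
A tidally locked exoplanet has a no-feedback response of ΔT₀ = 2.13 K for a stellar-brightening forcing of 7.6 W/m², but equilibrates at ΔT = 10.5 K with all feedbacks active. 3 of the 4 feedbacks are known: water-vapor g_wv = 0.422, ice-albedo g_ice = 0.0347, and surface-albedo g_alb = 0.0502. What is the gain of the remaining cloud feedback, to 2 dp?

0.29

Amplification A = ΔT/ΔT₀ = 10.5/2.13 = 4.93.
Total gain g = 1 − 1/A = 1 − 1/4.93 = 0.7972.
Known gains sum to 0.422 + 0.0347 + 0.0502 = 0.5069.
g_cld = 0.7972 − 0.5069 = 0.29.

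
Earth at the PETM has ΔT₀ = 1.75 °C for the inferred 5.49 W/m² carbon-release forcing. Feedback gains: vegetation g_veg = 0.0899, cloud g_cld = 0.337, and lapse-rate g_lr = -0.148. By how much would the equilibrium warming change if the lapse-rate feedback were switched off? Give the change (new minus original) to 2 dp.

0.63 °C

Original: g = 0.2789, ΔT = 1.75/(1−0.2789) = 2.4268 °C.
Without lapse-rate: g' = 0.4269, ΔT' = 1.75/(1−0.4269) = 3.0536 °C.
Change = 3.0536 − 2.4268 = 0.63 °C.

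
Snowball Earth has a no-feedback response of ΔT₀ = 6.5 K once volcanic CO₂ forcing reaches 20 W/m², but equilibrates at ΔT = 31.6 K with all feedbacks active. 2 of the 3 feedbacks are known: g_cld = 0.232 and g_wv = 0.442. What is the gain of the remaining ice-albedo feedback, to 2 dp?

0.12

Amplification A = ΔT/ΔT₀ = 31.6/6.5 = 4.862.
Total gain g = 1 − 1/A = 1 − 1/4.862 = 0.7943.
Known gains sum to 0.232 + 0.442 = 0.674.
g_ice = 0.7943 − 0.674 = 0.12.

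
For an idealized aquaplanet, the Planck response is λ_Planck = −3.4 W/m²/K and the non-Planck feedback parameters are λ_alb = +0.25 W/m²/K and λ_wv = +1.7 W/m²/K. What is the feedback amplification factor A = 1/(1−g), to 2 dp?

2.34

Convert to gains: g_alb = 0.25/3.4 = 0.07353; g_wv = 1.7/3.4 = 0.5.
Total gain g = 0.57353.
A = 1/(1 − 0.57353) = 2.34.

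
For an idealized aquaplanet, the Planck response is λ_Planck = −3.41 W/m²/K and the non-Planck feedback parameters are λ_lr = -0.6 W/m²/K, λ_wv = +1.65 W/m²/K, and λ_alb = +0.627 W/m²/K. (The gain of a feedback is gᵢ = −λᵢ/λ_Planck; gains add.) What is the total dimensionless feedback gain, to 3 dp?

Convert to gains: g_lr = -0.6/3.41 = -0.176; g_wv = 1.65/3.41 = 0.4839; g_alb = 0.627/3.41 = 0.1839.
Total gain g = 0.4918.

0.492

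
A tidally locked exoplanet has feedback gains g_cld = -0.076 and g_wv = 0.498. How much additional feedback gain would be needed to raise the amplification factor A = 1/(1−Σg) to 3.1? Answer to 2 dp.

Current total gain = 0.422.
Target gain for A = 3.1: g* = 1 − 1/3.1 = 0.6774.
Additional gain needed = 0.6774 − 0.422 = 0.26.

0.26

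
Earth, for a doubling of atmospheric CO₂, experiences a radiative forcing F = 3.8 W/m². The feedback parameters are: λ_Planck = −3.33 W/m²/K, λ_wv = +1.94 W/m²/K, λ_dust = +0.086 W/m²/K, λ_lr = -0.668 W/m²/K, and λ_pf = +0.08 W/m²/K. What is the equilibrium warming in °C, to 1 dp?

2.0 °C

Net feedback parameter λ = (−3.33) + (+1.94) + (+0.086) + (-0.668) + (+0.08) = -1.892 W/m²/K.
ΔT = −F/λ = −3.8/(-1.892) = 2.0 °C.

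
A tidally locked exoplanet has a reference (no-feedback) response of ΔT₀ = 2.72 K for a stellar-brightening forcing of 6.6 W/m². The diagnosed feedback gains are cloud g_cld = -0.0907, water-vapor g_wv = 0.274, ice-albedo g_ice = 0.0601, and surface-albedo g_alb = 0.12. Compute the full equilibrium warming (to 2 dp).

Total gain g = -0.0907 + 0.274 + 0.0601 + 0.12 = 0.3634.
Amplification A = 1/(1 − 0.3634) = 1.571.
ΔT = 2.72 × 1.571 = 4.27 K.

4.27 K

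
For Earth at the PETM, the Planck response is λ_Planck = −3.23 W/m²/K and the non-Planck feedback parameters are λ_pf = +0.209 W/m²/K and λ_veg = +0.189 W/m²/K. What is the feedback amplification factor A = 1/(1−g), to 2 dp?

1.14

Convert to gains: g_pf = 0.209/3.23 = 0.06471; g_veg = 0.189/3.23 = 0.05851.
Total gain g = 0.12322.
A = 1/(1 − 0.12322) = 1.14.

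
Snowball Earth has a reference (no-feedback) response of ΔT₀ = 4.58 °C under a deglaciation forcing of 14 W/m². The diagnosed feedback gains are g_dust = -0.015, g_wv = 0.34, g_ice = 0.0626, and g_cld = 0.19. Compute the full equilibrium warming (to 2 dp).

10.84 °C

Total gain g = -0.015 + 0.34 + 0.0626 + 0.19 = 0.5776.
Amplification A = 1/(1 − 0.5776) = 2.367.
ΔT = 4.58 × 2.367 = 10.84 °C.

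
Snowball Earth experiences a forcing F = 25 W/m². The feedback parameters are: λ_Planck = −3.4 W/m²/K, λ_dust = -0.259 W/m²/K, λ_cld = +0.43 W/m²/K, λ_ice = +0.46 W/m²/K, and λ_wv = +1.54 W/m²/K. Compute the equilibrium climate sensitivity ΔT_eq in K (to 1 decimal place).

Net feedback parameter λ = (−3.4) + (-0.259) + (+0.43) + (+0.46) + (+1.54) = -1.229 W/m²/K.
ΔT = −F/λ = −25/(-1.229) = 20.3 K.

20.3 K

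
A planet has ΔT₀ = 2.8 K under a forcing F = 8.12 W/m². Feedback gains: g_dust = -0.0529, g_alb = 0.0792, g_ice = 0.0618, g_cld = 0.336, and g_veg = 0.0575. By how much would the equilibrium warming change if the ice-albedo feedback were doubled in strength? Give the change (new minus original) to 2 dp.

Original: g = 0.4816, ΔT = 2.8/(1−0.4816) = 5.4012 K.
With doubled ice-albedo: g' = 0.5434, ΔT' = 2.8/(1−0.5434) = 6.1323 K.
Change = 6.1323 − 5.4012 = 0.73 K.

0.73 K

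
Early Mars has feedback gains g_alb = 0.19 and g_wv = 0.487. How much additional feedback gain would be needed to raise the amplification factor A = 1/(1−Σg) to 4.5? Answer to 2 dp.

0.10

Current total gain = 0.677.
Target gain for A = 4.5: g* = 1 − 1/4.5 = 0.7778.
Additional gain needed = 0.7778 − 0.677 = 0.10.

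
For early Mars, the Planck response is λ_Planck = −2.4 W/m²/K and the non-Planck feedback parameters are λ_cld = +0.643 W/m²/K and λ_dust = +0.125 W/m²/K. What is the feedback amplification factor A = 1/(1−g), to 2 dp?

1.47

Convert to gains: g_cld = 0.643/2.4 = 0.2679; g_dust = 0.125/2.4 = 0.05208.
Total gain g = 0.31998.
A = 1/(1 − 0.31998) = 1.47.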